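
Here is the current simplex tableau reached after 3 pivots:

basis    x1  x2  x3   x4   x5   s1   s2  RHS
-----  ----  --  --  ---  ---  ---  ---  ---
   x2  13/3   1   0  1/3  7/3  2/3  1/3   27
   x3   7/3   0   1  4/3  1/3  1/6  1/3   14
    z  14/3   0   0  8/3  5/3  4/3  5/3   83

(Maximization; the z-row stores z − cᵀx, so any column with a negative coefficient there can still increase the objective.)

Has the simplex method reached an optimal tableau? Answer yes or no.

yes

No objective-row coefficient is strictly negative, so no entering variable exists; the tableau is optimal.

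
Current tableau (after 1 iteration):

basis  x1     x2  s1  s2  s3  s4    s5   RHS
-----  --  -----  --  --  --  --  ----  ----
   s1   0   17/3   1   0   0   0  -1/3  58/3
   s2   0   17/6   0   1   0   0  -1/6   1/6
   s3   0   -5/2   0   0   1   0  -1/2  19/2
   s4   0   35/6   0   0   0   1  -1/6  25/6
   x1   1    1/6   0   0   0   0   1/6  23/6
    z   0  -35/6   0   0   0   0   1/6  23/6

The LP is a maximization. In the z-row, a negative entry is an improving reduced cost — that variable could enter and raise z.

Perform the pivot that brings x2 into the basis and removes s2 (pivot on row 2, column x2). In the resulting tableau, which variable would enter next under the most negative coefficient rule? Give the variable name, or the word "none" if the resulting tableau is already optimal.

Pivot element 17/6. New z-row = old z-row − (-35/6)·(row 2/(17/6)).
Updated z-row coefficients: x1: 0, x2: 0, s1: 0, s2: 35/17, s3: 0, s4: 0, s5: -3/17.
The most negative is -3/17 in column s5, so s5 would enter next.

s5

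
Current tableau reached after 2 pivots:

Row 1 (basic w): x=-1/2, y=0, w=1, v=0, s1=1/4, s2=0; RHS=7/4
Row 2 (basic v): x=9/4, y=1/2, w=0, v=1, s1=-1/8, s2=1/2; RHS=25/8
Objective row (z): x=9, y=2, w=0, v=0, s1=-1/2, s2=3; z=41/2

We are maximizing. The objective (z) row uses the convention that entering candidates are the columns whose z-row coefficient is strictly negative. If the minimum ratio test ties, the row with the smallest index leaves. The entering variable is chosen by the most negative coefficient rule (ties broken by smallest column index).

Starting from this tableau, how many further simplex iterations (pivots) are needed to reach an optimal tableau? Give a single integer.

1

pivot: s1 in, w out → z = 24
No improving column remains; optimal.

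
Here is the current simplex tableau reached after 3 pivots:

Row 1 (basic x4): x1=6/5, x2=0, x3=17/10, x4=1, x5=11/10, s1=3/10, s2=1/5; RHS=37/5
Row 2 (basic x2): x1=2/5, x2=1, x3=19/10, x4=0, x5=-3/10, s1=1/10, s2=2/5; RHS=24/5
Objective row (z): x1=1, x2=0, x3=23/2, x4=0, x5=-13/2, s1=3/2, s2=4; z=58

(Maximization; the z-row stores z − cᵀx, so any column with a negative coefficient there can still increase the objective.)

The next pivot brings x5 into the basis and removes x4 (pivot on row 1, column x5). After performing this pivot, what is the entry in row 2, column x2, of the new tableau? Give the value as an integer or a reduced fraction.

1

Pivot element is row 1, column x5: 11/10.
Normalize row 1: new (row 1, x2) = 0/(11/10) = 0.
row 2 ← row 2 − (-3/10)·(new row 1): 1 − (-3/10)·0 = 1.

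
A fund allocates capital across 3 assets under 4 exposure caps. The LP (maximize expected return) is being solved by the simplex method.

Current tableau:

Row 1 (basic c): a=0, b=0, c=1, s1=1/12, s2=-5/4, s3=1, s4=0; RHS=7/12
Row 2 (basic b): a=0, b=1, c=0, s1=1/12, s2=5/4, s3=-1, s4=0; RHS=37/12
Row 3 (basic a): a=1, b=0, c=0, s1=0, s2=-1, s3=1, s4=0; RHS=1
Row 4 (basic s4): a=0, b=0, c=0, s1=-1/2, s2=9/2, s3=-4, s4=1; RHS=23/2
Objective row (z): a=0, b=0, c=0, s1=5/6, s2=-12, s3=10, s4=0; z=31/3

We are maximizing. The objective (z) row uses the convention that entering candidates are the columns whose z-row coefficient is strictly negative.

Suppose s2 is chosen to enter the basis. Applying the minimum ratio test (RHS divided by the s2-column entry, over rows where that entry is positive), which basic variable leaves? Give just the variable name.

b

Ratios: row 1 (c): entry -5/4 ≤ 0, skip; row 2 (b): (37/12)/(5/4) = 37/15; row 3 (a): entry -1 ≤ 0, skip; row 4 (s4): (23/2)/(9/2) = 23/9.
Minimum ratio 37/15 is in the b row, so b leaves.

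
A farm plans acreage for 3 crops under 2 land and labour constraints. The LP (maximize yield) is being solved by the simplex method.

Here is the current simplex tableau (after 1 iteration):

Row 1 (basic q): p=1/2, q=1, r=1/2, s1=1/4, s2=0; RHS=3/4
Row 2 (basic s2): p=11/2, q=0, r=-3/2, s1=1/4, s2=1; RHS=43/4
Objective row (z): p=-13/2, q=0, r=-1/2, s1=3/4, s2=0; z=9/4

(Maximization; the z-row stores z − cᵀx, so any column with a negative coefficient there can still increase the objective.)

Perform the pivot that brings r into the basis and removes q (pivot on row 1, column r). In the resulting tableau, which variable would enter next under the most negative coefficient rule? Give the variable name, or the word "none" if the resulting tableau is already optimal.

p

Pivot element 1/2. New z-row = old z-row − (-1/2)·(row 1/(1/2)).
Updated z-row coefficients: p: -6, q: 1, r: 0, s1: 1, s2: 0.
The most negative is -6 in column p, so p would enter next.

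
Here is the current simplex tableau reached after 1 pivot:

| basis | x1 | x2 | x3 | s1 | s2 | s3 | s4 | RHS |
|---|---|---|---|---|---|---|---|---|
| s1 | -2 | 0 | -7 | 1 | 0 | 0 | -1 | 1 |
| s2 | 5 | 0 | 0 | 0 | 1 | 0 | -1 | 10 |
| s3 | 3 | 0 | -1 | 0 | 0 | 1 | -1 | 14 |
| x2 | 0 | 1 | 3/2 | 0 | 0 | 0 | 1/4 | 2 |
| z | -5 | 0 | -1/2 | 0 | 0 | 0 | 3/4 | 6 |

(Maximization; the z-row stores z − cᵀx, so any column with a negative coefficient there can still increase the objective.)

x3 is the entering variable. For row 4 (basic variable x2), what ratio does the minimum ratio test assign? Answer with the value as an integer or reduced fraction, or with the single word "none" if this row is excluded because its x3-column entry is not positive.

Ratio = RHS / (x3 entry) = 2 / (3/2) = 4/3.

4/3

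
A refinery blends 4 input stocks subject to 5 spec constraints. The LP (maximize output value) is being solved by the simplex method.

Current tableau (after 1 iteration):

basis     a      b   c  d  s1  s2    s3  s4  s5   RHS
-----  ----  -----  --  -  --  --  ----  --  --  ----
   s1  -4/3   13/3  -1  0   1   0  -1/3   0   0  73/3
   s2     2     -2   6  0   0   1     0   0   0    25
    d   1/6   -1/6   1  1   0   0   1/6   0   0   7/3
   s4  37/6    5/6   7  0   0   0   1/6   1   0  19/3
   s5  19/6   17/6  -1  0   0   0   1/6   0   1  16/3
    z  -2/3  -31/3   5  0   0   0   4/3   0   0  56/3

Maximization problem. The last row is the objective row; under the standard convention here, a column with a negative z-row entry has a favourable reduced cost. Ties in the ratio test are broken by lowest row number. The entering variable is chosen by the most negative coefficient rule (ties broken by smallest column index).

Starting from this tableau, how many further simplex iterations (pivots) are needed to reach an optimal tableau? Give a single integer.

1

pivot: b in, s5 out → z = 648/17
No improving column remains; optimal.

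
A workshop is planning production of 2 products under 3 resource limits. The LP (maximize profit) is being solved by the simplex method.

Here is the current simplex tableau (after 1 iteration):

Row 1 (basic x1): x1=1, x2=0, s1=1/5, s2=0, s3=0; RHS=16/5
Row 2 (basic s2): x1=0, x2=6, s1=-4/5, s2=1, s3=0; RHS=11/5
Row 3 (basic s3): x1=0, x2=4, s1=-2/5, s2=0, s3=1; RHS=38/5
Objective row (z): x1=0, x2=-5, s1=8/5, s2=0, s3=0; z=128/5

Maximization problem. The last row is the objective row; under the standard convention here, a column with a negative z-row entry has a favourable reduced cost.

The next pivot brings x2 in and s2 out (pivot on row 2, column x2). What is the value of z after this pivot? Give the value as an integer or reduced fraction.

823/30

Minimum ratio for x2: (11/5)/6 = 11/30.
z changes by −(z-row coeff of x2)·ratio = −(-5)·(11/30) = 11/6.
New z = 128/5 + (11/6) = 823/30.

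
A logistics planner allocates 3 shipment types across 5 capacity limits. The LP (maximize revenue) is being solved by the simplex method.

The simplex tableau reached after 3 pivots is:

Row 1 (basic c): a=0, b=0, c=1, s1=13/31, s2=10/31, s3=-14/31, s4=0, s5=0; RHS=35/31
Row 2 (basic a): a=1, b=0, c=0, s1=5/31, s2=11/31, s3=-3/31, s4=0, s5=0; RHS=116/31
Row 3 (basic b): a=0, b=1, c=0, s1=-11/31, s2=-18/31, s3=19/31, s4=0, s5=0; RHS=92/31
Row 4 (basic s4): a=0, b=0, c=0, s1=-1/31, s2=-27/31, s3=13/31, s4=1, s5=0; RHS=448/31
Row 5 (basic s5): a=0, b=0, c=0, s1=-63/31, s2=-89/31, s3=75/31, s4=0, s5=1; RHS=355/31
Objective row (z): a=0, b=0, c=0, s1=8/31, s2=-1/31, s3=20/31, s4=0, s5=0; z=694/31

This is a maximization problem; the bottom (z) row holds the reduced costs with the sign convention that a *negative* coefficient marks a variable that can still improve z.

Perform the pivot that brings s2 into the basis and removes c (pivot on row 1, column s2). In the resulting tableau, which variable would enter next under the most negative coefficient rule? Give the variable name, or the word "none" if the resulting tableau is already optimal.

none

Pivot element 10/31. New z-row = old z-row − (-1/31)·(row 1/(10/31)).
Updated z-row coefficients: a: 0, b: 0, c: 1/10, s1: 3/10, s2: 0, s3: 3/5, s4: 0, s5: 0.
No coefficient is strictly negative; the tableau after this pivot is optimal.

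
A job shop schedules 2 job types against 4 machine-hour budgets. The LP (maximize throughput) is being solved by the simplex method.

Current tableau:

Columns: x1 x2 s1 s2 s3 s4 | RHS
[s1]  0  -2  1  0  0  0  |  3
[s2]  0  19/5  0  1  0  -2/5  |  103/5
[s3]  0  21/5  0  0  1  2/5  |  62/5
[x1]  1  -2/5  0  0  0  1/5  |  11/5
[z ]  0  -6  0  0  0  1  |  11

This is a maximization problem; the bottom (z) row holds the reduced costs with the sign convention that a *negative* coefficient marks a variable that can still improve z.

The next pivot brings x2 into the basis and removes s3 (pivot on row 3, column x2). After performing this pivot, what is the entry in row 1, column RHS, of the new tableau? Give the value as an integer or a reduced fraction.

Pivot element is row 3, column x2: 21/5.
Normalize row 3: new (row 3, RHS) = (62/5)/(21/5) = 62/21.
row 1 ← row 1 − (-2)·(new row 3): 3 − (-2)·(62/21) = 187/21.

187/21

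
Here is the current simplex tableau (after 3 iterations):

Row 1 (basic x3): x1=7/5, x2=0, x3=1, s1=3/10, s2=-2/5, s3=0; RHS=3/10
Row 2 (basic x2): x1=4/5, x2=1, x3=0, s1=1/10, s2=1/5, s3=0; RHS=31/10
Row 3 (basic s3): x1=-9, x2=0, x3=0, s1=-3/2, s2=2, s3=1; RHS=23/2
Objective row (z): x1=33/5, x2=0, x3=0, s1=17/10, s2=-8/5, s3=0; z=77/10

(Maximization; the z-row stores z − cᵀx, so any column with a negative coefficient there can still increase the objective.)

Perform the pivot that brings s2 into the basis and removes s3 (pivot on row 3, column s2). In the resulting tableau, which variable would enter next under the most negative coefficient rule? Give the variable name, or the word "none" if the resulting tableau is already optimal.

x1

Pivot element 2. New z-row = old z-row − (-8/5)·(row 3/2).
Updated z-row coefficients: x1: -3/5, x2: 0, x3: 0, s1: 1/2, s2: 0, s3: 4/5.
The most negative is -3/5 in column x1, so x1 would enter next.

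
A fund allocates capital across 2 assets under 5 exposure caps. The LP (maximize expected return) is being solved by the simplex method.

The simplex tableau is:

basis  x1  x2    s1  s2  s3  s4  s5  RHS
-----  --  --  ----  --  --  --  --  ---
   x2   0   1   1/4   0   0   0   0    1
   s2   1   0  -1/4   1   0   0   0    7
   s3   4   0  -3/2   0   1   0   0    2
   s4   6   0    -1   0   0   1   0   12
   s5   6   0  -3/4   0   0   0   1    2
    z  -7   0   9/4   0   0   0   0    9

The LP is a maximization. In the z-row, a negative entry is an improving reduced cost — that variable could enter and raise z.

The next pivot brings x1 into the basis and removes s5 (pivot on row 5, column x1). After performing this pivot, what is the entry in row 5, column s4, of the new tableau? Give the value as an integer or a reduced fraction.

Pivot element is row 5, column x1: 6.
Normalize row 5: new (row 5, s4) = 0/6 = 0.
Row 5 is the pivot row, so the entry is 0.

0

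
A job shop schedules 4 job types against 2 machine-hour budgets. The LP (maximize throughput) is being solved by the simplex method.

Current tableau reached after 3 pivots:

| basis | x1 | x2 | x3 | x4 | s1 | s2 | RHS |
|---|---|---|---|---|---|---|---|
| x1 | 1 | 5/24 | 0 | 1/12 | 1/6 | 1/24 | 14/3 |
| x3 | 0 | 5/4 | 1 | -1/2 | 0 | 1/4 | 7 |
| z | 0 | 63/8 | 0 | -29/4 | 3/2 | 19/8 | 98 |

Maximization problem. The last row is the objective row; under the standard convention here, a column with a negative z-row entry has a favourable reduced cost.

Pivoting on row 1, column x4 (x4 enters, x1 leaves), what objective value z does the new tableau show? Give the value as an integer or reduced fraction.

504

Minimum ratio for x4: (14/3)/(1/12) = 56.
z changes by −(z-row coeff of x4)·ratio = −(-29/4)·56 = 406.
New z = 98 + 406 = 504.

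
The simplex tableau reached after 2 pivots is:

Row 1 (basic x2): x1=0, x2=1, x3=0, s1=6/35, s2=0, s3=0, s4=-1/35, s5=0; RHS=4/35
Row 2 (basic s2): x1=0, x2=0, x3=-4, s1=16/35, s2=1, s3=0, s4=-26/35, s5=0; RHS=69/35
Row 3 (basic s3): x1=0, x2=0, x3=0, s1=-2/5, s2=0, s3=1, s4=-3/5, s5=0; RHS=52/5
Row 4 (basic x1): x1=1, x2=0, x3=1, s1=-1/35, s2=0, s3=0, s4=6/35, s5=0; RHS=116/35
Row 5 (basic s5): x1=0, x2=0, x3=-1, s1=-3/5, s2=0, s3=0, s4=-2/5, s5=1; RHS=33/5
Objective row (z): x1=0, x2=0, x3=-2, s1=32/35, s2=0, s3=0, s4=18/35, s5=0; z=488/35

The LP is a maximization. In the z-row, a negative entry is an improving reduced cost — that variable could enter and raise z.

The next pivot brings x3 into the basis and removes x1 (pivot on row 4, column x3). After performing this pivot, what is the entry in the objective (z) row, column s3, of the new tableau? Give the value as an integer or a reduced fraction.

0

Pivot element is row 4, column x3: 1.
Normalize row 4: new (row 4, s3) = 0/1 = 0.
z-row ← z-row − (-2)·(new row 4): 0 − (-2)·0 = 0.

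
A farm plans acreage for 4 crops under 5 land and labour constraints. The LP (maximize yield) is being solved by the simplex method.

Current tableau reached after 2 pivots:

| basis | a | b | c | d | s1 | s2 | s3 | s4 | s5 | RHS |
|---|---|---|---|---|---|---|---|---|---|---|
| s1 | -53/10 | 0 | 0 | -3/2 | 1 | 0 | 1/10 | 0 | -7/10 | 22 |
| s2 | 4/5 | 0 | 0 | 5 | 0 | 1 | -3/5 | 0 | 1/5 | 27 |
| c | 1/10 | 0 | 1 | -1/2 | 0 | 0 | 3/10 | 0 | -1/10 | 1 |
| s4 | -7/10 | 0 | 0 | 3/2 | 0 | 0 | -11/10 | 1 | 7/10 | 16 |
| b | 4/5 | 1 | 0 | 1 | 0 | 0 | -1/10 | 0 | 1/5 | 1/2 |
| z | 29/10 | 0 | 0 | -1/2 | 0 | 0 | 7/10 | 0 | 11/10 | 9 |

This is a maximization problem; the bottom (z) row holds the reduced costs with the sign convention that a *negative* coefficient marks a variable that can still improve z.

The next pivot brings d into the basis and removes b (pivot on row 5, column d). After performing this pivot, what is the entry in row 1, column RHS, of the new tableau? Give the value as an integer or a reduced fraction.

Pivot element is row 5, column d: 1.
Normalize row 5: new (row 5, RHS) = (1/2)/1 = 1/2.
row 1 ← row 1 − (-3/2)·(new row 5): 22 − (-3/2)·(1/2) = 91/4.

91/4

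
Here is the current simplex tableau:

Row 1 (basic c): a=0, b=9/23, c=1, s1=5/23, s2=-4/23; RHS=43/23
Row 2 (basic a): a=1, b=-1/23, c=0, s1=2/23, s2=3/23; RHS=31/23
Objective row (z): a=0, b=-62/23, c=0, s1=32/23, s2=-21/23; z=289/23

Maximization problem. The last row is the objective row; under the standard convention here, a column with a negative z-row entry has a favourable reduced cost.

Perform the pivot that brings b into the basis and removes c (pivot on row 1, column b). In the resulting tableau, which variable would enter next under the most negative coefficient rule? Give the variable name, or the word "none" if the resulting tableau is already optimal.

Pivot element 9/23. New z-row = old z-row − (-62/23)·(row 1/(9/23)).
Updated z-row coefficients: a: 0, b: 0, c: 62/9, s1: 26/9, s2: -19/9.
The most negative is -19/9 in column s2, so s2 would enter next.

s2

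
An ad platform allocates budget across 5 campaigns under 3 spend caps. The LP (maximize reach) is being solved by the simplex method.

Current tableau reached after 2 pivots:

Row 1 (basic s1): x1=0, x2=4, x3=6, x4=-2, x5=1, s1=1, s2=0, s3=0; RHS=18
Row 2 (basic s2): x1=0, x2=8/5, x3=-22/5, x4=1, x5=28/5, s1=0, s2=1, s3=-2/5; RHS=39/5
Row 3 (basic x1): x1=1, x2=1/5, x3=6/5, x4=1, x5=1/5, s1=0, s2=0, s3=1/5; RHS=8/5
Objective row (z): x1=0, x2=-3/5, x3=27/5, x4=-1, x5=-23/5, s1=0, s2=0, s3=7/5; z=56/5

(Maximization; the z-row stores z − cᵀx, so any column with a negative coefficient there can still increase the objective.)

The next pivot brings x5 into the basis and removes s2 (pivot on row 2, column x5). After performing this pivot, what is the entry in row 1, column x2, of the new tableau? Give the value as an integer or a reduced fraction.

26/7

Pivot element is row 2, column x5: 28/5.
Normalize row 2: new (row 2, x2) = (8/5)/(28/5) = 2/7.
row 1 ← row 1 − 1·(new row 2): 4 − 1·(2/7) = 26/7.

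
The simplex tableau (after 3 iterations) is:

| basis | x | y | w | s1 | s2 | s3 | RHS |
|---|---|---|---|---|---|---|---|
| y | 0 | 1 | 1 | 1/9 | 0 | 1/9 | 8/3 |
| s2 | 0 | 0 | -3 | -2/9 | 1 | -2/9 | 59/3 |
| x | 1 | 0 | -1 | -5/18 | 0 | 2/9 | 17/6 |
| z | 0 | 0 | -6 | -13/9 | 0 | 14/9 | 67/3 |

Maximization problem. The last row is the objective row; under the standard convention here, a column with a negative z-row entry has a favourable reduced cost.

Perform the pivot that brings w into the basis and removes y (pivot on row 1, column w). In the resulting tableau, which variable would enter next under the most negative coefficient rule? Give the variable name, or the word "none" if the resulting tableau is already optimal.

Pivot element 1. New z-row = old z-row − (-6)·(row 1/1).
Updated z-row coefficients: x: 0, y: 6, w: 0, s1: -7/9, s2: 0, s3: 20/9.
The most negative is -7/9 in column s1, so s1 would enter next.

s1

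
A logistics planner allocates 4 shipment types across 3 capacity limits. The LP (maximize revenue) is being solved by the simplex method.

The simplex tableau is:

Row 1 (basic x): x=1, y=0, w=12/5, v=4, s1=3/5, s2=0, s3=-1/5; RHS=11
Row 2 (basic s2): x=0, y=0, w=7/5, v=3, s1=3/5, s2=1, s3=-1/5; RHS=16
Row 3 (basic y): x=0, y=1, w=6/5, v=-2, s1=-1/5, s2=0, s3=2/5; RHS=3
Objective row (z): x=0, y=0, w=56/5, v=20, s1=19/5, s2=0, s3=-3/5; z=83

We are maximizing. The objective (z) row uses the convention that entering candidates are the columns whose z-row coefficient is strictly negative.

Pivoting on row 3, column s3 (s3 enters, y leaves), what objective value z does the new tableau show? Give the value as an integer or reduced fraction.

175/2

Minimum ratio for s3: 3/(2/5) = 15/2.
z changes by −(z-row coeff of s3)·ratio = −(-3/5)·(15/2) = 9/2.
New z = 83 + (9/2) = 175/2.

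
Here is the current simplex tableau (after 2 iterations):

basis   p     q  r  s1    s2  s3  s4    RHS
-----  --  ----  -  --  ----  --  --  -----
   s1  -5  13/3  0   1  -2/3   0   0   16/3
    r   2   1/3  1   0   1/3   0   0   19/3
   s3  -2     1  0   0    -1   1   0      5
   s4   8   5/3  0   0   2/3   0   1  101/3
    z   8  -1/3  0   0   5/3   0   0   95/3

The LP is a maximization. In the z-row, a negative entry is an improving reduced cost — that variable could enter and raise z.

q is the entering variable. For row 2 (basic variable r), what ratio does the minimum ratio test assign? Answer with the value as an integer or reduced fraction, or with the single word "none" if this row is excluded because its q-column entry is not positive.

19

Ratio = RHS / (q entry) = (19/3) / (1/3) = 19.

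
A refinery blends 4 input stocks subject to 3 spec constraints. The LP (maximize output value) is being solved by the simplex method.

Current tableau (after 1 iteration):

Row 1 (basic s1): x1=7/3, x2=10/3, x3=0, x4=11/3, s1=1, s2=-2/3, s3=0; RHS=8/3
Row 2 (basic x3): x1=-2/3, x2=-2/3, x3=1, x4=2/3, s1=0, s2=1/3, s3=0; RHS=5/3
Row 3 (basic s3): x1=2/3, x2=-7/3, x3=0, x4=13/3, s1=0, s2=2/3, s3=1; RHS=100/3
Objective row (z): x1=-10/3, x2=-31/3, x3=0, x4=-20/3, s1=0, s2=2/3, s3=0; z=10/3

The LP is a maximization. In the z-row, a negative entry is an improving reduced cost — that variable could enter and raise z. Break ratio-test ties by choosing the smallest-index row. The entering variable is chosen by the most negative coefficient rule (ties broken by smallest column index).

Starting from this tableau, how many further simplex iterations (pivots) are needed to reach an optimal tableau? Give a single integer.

2

pivot: x2 in, s1 out → z = 58/5
pivot: s2 in, x3 out → z = 27
No improving column remains; optimal.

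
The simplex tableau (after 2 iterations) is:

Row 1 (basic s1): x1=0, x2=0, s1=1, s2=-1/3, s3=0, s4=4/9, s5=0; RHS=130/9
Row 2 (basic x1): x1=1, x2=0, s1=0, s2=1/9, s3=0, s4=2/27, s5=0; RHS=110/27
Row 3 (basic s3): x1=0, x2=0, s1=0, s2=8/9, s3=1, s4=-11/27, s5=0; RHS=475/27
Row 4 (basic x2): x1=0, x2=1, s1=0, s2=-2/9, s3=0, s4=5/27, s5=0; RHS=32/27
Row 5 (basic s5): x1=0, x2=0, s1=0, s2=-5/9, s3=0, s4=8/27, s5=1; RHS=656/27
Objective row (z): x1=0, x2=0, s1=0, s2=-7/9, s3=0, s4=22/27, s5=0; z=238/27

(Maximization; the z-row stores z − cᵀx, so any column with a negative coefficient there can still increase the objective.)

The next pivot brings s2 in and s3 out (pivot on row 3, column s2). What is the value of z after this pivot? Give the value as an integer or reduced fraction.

Minimum ratio for s2: (475/27)/(8/9) = 475/24.
z changes by −(z-row coeff of s2)·ratio = −(-7/9)·(475/24) = 3325/216.
New z = 238/27 + (3325/216) = 581/24.

581/24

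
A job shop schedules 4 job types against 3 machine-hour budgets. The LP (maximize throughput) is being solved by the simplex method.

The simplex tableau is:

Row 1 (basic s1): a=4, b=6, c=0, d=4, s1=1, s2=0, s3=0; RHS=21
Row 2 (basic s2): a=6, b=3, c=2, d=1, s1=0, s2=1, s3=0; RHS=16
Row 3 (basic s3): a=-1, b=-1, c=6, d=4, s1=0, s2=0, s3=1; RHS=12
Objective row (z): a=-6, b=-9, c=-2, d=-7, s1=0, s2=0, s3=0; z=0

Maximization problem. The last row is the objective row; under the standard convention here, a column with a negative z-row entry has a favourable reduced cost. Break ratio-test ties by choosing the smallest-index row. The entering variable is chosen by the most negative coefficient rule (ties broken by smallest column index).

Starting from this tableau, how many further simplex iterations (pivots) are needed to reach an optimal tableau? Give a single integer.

pivot: b in, s1 out → z = 63/2
pivot: c in, s3 out → z = 110/3
pivot: a in, s2 out → z = 1357/37
No improving column remains; optimal.

3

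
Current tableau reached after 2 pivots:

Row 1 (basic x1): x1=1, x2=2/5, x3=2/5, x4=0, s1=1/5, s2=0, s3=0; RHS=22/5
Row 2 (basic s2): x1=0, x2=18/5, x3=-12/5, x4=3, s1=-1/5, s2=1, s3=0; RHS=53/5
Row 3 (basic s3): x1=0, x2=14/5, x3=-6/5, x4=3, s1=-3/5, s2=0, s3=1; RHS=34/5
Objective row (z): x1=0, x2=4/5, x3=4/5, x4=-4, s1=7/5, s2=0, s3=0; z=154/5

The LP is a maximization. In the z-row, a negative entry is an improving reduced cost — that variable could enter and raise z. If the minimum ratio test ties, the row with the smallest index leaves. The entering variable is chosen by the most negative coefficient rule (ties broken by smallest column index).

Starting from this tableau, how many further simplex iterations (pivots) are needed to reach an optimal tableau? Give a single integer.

pivot: x4 in, s3 out → z = 598/15
pivot: x3 in, x1 out → z = 146/3
No improving column remains; optimal.

2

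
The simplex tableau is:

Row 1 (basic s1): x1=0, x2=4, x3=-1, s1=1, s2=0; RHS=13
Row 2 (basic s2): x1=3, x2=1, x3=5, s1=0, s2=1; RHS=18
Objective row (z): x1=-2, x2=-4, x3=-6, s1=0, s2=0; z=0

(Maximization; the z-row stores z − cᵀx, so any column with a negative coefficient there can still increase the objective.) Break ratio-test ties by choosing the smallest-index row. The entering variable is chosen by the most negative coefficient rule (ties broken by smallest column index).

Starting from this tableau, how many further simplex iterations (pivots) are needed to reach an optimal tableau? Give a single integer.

pivot: x3 in, s2 out → z = 108/5
pivot: x2 in, s1 out → z = 98/3
No improving column remains; optimal.

2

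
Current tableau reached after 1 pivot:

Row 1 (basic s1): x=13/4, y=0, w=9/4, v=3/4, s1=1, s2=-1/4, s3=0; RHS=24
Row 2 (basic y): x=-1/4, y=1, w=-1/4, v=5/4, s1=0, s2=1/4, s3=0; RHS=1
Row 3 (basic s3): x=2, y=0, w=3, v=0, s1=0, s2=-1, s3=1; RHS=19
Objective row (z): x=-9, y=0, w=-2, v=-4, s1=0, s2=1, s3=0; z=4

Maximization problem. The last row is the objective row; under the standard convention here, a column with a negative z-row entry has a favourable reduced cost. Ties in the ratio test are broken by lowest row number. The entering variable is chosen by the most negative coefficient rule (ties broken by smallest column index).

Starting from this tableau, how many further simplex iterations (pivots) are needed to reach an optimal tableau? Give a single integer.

2

pivot: x in, s1 out → z = 916/13
pivot: v in, y out → z = 1269/17
No improving column remains; optimal.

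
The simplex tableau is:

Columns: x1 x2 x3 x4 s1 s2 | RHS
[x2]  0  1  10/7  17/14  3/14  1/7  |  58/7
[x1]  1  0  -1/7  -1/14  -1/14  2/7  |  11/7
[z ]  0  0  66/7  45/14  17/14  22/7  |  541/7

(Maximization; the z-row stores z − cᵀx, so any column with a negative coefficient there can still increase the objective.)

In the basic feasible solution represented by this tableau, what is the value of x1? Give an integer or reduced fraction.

x1 is basic (row 2); its value is the RHS of that row: 11/7.

11/7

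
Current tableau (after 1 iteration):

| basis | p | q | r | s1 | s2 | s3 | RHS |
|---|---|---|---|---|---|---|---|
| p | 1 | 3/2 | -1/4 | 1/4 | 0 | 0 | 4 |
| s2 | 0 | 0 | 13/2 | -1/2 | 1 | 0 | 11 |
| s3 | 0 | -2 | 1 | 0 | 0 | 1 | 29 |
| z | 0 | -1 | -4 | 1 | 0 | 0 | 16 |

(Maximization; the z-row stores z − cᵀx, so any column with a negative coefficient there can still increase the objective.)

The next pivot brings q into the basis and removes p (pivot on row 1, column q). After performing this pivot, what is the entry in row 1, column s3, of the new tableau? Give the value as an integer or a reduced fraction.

Pivot element is row 1, column q: 3/2.
Normalize row 1: new (row 1, s3) = 0/(3/2) = 0.
Row 1 is the pivot row, so the entry is 0.

0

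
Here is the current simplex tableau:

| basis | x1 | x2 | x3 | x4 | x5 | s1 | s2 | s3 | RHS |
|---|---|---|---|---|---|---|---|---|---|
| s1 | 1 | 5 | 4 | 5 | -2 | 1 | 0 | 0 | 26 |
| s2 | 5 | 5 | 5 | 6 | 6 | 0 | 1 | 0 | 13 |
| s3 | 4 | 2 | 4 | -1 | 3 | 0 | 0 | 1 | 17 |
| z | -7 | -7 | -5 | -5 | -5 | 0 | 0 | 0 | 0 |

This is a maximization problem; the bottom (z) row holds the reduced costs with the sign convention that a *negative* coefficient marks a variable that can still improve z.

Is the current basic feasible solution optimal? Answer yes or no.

Column x1 has objective-row coefficient -7, which is negative; an improving pivot exists, so not yet optimal.

no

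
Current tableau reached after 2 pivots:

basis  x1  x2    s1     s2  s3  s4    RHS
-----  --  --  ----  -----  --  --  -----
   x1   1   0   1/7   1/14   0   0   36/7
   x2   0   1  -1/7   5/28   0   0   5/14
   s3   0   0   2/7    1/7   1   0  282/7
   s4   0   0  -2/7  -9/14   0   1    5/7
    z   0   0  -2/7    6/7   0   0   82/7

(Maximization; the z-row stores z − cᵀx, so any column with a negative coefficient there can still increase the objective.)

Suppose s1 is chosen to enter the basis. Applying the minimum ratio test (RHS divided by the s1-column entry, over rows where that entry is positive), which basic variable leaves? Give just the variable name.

Ratios: row 1 (x1): (36/7)/(1/7) = 36; row 2 (x2): entry -1/7 ≤ 0, skip; row 3 (s3): (282/7)/(2/7) = 141; row 4 (s4): entry -2/7 ≤ 0, skip.
Minimum ratio 36 is in the x1 row, so x1 leaves.

x1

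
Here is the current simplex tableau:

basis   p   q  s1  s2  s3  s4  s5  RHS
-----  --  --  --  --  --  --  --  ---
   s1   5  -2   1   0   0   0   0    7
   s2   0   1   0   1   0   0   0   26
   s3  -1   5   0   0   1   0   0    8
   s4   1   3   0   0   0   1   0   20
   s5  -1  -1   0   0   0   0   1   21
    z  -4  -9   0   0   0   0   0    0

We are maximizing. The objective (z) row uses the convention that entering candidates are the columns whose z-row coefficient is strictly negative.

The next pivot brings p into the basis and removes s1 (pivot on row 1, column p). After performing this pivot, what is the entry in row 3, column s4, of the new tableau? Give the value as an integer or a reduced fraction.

Pivot element is row 1, column p: 5.
Normalize row 1: new (row 1, s4) = 0/5 = 0.
row 3 ← row 3 − (-1)·(new row 1): 0 − (-1)·0 = 0.

0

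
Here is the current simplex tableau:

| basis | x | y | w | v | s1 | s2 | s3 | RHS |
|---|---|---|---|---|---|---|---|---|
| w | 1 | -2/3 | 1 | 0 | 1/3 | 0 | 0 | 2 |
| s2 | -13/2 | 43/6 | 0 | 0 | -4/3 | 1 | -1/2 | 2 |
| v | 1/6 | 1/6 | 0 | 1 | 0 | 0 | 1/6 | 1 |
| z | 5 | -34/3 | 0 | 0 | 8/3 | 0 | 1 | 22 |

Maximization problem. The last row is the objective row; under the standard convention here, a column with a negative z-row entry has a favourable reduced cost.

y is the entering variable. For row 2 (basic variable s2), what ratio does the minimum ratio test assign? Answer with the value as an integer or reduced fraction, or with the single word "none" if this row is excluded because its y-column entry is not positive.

Ratio = RHS / (y entry) = 2 / (43/6) = 12/43.

12/43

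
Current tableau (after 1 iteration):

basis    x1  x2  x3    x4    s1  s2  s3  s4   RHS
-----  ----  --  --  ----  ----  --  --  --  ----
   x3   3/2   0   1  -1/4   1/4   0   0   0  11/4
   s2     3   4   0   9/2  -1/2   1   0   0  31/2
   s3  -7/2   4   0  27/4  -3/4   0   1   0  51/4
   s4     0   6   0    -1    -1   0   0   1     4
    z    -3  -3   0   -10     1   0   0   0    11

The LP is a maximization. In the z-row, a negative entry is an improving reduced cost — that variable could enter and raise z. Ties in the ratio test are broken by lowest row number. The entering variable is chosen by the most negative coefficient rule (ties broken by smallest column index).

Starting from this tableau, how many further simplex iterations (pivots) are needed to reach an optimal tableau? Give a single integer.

pivot: x4 in, s3 out → z = 269/9
pivot: x1 in, s2 out → z = 5851/144
pivot: s1 in, x3 out → z = 1323/32
No improving column remains; optimal.

3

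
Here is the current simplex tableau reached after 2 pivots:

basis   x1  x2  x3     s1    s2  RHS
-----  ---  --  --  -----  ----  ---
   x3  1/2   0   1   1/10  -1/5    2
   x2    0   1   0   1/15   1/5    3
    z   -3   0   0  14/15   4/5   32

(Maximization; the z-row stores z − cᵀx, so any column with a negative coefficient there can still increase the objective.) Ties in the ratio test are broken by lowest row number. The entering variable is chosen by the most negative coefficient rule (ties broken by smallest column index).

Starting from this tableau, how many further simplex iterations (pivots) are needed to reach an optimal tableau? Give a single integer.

pivot: x1 in, x3 out → z = 44
pivot: s2 in, x2 out → z = 50
No improving column remains; optimal.

2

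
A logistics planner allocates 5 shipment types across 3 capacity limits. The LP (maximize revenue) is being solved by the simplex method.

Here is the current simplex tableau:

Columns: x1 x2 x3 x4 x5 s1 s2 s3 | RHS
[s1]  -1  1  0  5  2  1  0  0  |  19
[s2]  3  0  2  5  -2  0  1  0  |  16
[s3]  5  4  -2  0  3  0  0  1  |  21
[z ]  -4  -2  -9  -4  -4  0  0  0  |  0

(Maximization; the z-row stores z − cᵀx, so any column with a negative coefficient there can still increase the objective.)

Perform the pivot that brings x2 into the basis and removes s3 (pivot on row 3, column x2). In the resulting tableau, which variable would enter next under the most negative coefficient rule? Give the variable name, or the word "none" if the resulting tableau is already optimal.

x3

Pivot element 4. New z-row = old z-row − (-2)·(row 3/4).
Updated z-row coefficients: x1: -3/2, x2: 0, x3: -10, x4: -4, x5: -5/2, s1: 0, s2: 0, s3: 1/2.
The most negative is -10 in column x3, so x3 would enter next.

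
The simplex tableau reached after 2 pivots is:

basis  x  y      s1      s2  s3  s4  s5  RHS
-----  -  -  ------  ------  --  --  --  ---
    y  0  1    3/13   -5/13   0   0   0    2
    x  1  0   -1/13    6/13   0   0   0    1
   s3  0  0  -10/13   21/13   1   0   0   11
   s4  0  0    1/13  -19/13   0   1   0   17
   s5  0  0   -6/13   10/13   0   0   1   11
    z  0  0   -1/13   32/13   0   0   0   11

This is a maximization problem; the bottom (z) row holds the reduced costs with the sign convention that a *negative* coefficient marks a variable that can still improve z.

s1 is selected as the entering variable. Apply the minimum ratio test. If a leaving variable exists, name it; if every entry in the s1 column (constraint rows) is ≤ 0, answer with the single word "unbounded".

y

Ratios: row 1 (y): 2/(3/13) = 26/3; row 2 (x): entry -1/13 ≤ 0, skip; row 3 (s3): entry -10/13 ≤ 0, skip; row 4 (s4): 17/(1/13) = 221; row 5 (s5): entry -6/13 ≤ 0, skip.
Minimum ratio is in the y row, so y leaves.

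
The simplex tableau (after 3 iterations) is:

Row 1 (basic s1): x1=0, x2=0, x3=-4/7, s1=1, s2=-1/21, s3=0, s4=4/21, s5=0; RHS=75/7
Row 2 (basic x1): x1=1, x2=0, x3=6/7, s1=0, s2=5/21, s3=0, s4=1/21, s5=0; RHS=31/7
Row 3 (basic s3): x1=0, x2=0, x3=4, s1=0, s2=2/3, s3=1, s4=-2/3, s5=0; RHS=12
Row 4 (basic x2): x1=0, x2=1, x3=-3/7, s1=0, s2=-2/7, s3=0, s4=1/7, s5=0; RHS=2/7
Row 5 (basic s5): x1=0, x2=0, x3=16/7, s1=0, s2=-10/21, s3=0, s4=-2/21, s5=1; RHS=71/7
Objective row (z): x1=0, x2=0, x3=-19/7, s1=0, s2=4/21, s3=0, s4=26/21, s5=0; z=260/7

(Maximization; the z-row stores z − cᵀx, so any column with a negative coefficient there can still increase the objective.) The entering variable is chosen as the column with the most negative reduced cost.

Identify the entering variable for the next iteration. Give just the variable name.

Objective-row coefficients: x1: 0, x2: 0, x3: -19/7, s1: 0, s2: 4/21, s3: 0, s4: 26/21, s5: 0.
The most negative is -19/7 in column x3, so x3 enters.

x3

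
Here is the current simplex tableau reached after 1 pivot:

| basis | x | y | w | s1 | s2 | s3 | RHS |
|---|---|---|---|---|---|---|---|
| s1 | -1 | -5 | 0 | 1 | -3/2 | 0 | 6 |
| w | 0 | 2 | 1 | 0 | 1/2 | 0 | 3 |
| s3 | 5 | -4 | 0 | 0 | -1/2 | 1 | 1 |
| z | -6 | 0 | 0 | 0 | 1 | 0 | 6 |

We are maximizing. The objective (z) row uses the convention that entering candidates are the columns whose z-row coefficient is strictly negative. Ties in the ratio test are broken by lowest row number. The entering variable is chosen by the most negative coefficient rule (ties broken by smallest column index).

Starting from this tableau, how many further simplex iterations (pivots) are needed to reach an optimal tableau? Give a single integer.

pivot: x in, s3 out → z = 36/5
pivot: y in, w out → z = 72/5
No improving column remains; optimal.

2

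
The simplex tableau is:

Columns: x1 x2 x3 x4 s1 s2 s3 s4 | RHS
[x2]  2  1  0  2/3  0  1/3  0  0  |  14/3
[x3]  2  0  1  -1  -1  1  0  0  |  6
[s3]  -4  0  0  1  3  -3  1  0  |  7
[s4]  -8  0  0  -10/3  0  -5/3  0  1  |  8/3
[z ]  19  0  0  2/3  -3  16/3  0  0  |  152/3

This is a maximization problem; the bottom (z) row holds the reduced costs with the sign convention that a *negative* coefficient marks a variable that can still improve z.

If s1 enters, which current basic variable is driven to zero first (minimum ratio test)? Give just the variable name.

s3

Ratios: row 1 (x2): entry 0 ≤ 0, skip; row 2 (x3): entry -1 ≤ 0, skip; row 3 (s3): 7/3 = 7/3; row 4 (s4): entry 0 ≤ 0, skip.
Minimum ratio 7/3 is in the s3 row, so s3 leaves.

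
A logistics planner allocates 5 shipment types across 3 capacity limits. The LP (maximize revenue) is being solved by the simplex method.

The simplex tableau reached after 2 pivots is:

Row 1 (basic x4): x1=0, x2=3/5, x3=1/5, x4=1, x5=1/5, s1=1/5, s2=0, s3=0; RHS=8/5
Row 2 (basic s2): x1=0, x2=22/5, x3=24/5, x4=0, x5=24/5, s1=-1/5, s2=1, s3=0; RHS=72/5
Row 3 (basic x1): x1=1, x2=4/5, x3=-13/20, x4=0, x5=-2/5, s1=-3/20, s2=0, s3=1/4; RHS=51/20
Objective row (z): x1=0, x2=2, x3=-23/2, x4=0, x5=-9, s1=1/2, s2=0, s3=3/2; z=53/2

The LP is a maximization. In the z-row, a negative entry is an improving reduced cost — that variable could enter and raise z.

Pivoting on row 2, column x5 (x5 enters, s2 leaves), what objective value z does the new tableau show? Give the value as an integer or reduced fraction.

Minimum ratio for x5: (72/5)/(24/5) = 3.
z changes by −(z-row coeff of x5)·ratio = −(-9)·3 = 27.
New z = 53/2 + 27 = 107/2.

107/2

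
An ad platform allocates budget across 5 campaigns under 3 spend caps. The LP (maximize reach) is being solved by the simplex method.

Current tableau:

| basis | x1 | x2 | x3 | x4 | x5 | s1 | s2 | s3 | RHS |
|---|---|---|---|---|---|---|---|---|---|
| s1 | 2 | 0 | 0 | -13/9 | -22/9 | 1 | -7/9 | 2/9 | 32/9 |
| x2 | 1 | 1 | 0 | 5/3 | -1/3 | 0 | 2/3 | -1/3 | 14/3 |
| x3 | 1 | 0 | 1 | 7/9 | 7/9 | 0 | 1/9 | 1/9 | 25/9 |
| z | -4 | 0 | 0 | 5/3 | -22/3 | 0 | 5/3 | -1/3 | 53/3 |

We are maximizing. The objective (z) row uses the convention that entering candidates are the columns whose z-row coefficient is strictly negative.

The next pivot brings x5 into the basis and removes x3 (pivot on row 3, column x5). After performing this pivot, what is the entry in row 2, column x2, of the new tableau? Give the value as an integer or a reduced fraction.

Pivot element is row 3, column x5: 7/9.
Normalize row 3: new (row 3, x2) = 0/(7/9) = 0.
row 2 ← row 2 − (-1/3)·(new row 3): 1 − (-1/3)·0 = 1.

1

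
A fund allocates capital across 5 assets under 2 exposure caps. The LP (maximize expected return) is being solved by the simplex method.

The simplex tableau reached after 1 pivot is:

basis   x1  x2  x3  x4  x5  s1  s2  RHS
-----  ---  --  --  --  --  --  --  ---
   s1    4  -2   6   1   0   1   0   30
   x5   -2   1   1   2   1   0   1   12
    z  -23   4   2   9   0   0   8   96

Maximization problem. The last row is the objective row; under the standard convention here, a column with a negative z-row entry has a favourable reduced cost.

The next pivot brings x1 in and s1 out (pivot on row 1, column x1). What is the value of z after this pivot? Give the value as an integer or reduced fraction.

537/2

Minimum ratio for x1: 30/4 = 15/2.
z changes by −(z-row coeff of x1)·ratio = −(-23)·(15/2) = 345/2.
New z = 96 + (345/2) = 537/2.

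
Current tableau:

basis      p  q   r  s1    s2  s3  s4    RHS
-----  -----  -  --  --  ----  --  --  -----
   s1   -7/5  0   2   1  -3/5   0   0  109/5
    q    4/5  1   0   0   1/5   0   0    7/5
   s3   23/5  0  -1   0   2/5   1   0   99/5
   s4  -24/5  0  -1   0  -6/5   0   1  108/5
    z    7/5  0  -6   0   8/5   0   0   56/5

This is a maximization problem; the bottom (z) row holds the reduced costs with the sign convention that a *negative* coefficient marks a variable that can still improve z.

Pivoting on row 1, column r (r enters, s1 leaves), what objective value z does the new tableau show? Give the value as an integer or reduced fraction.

383/5

Minimum ratio for r: (109/5)/2 = 109/10.
z changes by −(z-row coeff of r)·ratio = −(-6)·(109/10) = 327/5.
New z = 56/5 + (327/5) = 383/5.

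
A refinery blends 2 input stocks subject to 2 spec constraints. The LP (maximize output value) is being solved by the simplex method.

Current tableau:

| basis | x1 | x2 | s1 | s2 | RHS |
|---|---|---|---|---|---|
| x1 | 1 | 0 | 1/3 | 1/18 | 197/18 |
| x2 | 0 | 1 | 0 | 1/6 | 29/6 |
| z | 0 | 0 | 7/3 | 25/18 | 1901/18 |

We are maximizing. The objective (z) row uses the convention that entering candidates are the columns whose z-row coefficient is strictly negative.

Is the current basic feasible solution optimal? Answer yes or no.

yes

No objective-row coefficient is strictly negative, so no entering variable exists; the tableau is optimal.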